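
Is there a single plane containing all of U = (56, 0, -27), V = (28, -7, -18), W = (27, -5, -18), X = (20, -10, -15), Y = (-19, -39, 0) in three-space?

No

The plane through U, V, W has normal n = UV × UW = (-18, -9, -63) and equation n·P = 693.
Checking the remaining points: n·X = 675, n·Y = 693.
Since n·X = 675 ≠ 693, X is off the plane and the points are not all coplanar.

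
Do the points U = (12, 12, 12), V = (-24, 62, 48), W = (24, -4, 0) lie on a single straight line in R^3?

UV = (-36, 50, 36), UW = (12, -16, -12).
Comparing components 2 and 3: (50)(-12) − (36)(-16) = -24 ≠ 0, so UV and UW are not parallel and the points are not collinear.

No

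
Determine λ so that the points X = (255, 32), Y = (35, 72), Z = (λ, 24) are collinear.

299

Collinearity: (Z − X) must be parallel to (Y − X) = (-220, 40).
Cross-multiplying the components: (λ − 255)·(40) = (-8)·(-220).
Solving gives λ = 299.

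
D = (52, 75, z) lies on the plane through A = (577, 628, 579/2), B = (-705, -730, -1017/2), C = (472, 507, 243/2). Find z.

-9/2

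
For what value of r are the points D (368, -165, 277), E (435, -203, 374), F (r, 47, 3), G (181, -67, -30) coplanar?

61

Coplanarity ⇔ det[DE; DF; DG] = 0.
Expanding, this is linear in r: (-2160)r + (131760) = 0.
So r = 61.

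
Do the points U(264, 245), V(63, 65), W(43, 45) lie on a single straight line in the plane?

UV = (-201, -180), UW = (-221, -200).
det[UV; UW] = (-201)(-200) − (-180)(-221) = 420.
The determinant is nonzero, so they are not collinear.

No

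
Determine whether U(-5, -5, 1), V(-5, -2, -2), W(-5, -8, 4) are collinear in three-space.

Yes

UV = (0, 3, -3), UW = (0, -3, 3).
UV × UW = (0, 0, 0).
The cross product vanishes, so the three points are collinear.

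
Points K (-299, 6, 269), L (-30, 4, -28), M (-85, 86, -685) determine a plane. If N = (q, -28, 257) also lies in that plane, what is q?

The plane through K, L, M has equation 25668x + 193068y + 21948z = -612312.
Substituting N: (25668)q + (234732) = -612312, so q = -33.

-33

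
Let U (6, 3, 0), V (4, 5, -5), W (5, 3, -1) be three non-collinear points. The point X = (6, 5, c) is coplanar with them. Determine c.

-3

Coplanarity requires UV · (UW × UX) = 0.
UV = (-2, 2, -5), UW = (-1, 0, -1); the triple product is linear in c with coefficient 2 and constant term 6.
Setting it to zero: c = -3.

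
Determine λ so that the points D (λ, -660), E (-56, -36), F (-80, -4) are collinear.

The three points are collinear iff det[DE; DF] = 0.
This determinant is linear in λ: (-32)λ + (13184) = 0, so λ = 412.

412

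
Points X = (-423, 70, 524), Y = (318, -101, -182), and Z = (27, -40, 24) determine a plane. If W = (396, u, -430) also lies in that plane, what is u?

Coplanarity requires XY · (XZ × XW) = 0.
XY = (741, -171, -706), XZ = (450, -110, -500); the triple product is linear in u with coefficient 52800 and constant term 7075200.
Setting it to zero: u = -134.

-134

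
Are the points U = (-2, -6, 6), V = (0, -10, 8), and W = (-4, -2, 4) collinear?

UV = (2, -4, 2), UW = (-2, 4, -2).
UV × UW = (0, 0, 0).
The cross product vanishes, so the three points are collinear.

Yes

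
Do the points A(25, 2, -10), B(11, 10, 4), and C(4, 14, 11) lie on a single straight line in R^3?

Yes

AB = (-14, 8, 14), AC = (-21, 12, 21).
AB × AC = (0, 0, 0).
The cross product vanishes, so the three points are collinear.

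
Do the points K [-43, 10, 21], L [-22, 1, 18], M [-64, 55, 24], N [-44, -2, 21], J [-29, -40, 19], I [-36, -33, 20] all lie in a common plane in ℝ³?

No

The plane through K, L, M has normal n = KL × KM = (108, 0, 756) and equation n·P = 11232.
Checking the remaining points: n·N = 11124, n·J = 11232, n·I = 11232.
Since n·N = 11124 ≠ 11232, N is off the plane and the points are not all coplanar.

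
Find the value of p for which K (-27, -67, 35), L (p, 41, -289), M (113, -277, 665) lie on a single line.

-99

Collinearity requires KL × KM = 0; each component is linear in p.
The y-component gives (-630)p + (-62370) = 0, so p = -99.
The remaining components then also vanish.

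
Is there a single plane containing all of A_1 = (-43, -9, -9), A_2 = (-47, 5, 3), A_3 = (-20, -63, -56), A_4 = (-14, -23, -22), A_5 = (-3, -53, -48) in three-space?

No

The plane through A_1, A_2, A_3 has normal n = A_1A_2 × A_1A_3 = (-10, 88, -106) and equation n·P = 592.
Checking the remaining points: n·A_4 = 448, n·A_5 = 454.
Since n·A_4 = 448 ≠ 592, A_4 is off the plane and the points are not all coplanar.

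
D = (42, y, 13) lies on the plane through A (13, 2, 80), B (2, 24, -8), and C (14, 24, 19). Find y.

Coplanarity requires AB · (AC × AD) = 0.
AB = (-11, 22, -88), AC = (1, 22, -61); the triple product is linear in y with coefficient -759 and constant term 36432.
Setting it to zero: y = 48.

48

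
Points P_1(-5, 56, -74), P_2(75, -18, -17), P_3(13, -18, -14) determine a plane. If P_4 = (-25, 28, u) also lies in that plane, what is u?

-50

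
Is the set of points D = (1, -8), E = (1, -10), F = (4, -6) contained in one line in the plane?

No

DE = (0, -2), DF = (3, 2).
det[DE; DF] = (0)(2) − (-2)(3) = 6.
The determinant is nonzero, so they are not collinear.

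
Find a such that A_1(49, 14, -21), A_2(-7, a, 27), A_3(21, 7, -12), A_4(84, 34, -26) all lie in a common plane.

Normal to plane A_1A_3A_4: n = (-145, 175, -315); plane equation n·P = 1960.
Requiring n·A_2 = 1960: (175)a + (-7490) = 1960.
So a = 54.

54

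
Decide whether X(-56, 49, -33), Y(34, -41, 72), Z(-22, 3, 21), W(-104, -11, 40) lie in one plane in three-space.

The four points are coplanar iff the 3×3 determinant with rows XY, XZ, XW is zero.
Rows: (90, -90, 105), (34, -46, 54), (-48, -60, 73).
Expanding along the first row: (90)(-118) − (-90)(5074) + (105)(-4248) = 0.
Zero determinant ⇒ coplanar.

Yes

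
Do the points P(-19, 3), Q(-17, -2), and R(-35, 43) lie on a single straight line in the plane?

PQ = (2, -5), PR = (-16, 40).
det[PQ; PR] = (2)(40) − (-5)(-16) = 0.
The determinant is zero, so the points are collinear.

Yes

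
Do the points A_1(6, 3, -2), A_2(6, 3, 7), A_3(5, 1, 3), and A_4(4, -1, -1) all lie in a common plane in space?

A normal to the plane through A_1, A_2, A_3 is n = A_1A_2 × A_1A_3 = (18, -9, 0).
The plane has equation n·P = 81. For A_4: n·A_4 = 81.
Equal, so A_4 lies in the plane and all four are coplanar.

Yes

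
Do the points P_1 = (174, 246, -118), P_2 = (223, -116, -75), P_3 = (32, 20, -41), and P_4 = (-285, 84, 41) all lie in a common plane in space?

Yes

With P_1 as base: P_1P_2 = (49, -362, 43), P_1P_3 = (-142, -226, 77), P_1P_4 = (-459, -162, 159).
P_1P_3 × P_1P_4 = (-23460, -12765, -80730).
P_1P_2 · (P_1P_3 × P_1P_4) = 0.
The scalar triple product vanishes, so the four points are coplanar.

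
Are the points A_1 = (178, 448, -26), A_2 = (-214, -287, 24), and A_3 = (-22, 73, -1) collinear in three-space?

No

A_1A_2 = (-392, -735, 50), A_1A_3 = (-200, -375, 25).
A_1A_2 × A_1A_3 = (375, -200, 0).
The cross product is nonzero, so the points do not lie on one line.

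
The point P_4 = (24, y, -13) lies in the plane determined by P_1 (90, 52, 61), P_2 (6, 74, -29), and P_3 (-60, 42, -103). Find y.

A normal to the plane is n = P_1P_2 × P_1P_3 = (-4508, -276, 4140).
P_4 lies in the plane iff n · P_1P_4 = 0.
This gives (-276)y + (5520) = 0, so y = 20.

20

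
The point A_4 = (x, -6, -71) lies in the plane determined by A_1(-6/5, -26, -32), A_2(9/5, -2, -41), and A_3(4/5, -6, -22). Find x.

11/5

Coplanarity requires A_1A_2 · (A_1A_3 × A_1A_4) = 0.
A_1A_2 = (3, 24, -9), A_1A_3 = (2, 20, 10); the triple product is linear in x with coefficient 420 and constant term -924.
Setting it to zero: x = 11/5.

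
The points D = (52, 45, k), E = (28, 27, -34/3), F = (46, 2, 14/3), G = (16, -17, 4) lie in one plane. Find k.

-12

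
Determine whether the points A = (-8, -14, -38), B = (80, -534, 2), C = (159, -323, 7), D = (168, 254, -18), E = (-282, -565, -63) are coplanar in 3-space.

The plane through A, B, C has normal n = AB × AC = (-11040, 2720, 59648) and equation n·P = -2216384.
Checking the remaining points: n·D = -2237504, n·E = -2181344.
Since n·D = -2237504 ≠ -2216384, D is off the plane and the points are not all coplanar.

No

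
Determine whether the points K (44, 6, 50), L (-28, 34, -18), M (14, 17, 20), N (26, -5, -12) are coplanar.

Yes

A normal to the plane through K, L, M is n = KL × KM = (-92, -120, 48).
The plane has equation n·P = -2368. For N: n·N = -2368.
Equal, so N lies in the plane and all four are coplanar.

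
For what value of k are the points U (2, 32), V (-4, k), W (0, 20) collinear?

-4

Collinearity: (V − U) must be parallel to (W − U) = (-2, -12).
Cross-multiplying the components: (k − 32)·(-2) = (-6)·(-12).
Solving gives k = -4.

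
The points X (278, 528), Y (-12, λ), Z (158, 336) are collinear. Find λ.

Collinearity: (Y − X) must be parallel to (Z − X) = (-120, -192).
Cross-multiplying the components: (λ − 528)·(-120) = (-290)·(-192).
Solving gives λ = 64.

64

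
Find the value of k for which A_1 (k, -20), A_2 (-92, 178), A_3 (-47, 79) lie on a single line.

-2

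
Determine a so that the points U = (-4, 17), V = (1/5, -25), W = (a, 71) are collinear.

-47/5

The three points are collinear iff det[UV; UW] = 0.
This determinant is linear in a: (42)a + (1974/5) = 0, so a = -47/5.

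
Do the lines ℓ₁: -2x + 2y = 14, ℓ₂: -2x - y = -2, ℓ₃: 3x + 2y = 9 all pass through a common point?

No

The three lines meet at one point iff the augmented coefficient matrix [aᵢ bᵢ cᵢ] has rank < 3, i.e. its determinant vanishes.
Here the determinant is 20.
Nonzero, so no common point exists.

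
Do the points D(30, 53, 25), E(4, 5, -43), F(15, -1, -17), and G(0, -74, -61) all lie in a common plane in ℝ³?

The four points are coplanar iff the 3×3 determinant with rows DE, DF, DG is zero.
Rows: (-26, -48, -68), (-15, -54, -42), (-30, -127, -86).
Expanding along the first row: (-26)(-690) − (-48)(30) + (-68)(285) = 0.
Zero determinant ⇒ coplanar.

Yes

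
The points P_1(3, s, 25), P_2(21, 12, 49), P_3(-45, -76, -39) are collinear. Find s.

-12

Collinearity requires P_1P_2 × P_1P_3 = 0; each component is linear in s.
The x-component gives (88)s + (1056) = 0, so s = -12.
The remaining components then also vanish.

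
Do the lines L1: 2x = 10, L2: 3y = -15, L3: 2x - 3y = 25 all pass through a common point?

Yes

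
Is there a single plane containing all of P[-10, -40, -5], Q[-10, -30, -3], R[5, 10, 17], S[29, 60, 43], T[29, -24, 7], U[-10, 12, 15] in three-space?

The plane through P, Q, R has normal n = PQ × PR = (120, 30, -150) and equation n·X = -1650.
Checking the remaining points: n·S = -1170, n·T = 1710, n·U = -3090.
Since n·S = -1170 ≠ -1650, S is off the plane and the points are not all coplanar.

No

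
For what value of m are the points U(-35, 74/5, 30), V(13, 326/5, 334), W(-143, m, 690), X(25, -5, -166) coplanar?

473/5

Coplanarity ⇔ det[UV; UW; UX] = 0.
Expanding, this is linear in m: (-27648)m + (13077504/5) = 0.
So m = 473/5.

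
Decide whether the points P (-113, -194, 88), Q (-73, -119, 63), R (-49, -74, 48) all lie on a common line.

PQ = (40, 75, -25), PR = (64, 120, -40).
Each component of PR is 8/5 times the corresponding component of PQ, so PR = 8/5·PQ and the points are collinear.

Yes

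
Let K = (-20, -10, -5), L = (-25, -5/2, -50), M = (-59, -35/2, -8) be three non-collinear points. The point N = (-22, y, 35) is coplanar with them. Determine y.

-18

Coplanarity requires KL · (KM × KN) = 0.
KL = (-5, 15/2, -45), KM = (-39, -15/2, -3); the triple product is linear in y with coefficient 1740 and constant term 31320.
Setting it to zero: y = -18.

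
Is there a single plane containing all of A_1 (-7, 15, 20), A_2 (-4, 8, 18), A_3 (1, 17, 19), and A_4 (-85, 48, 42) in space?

No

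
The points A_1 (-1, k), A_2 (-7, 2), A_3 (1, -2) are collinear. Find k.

Collinearity: (A_1 − A_2) must be parallel to (A_3 − A_2) = (8, -4).
Cross-multiplying the components: (k − 2)·(8) = (6)·(-4).
Solving gives k = -1.

-1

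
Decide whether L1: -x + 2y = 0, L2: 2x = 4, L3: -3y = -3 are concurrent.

Lines aᵢx + bᵢy = cᵢ with pairwise distinct directions are concurrent exactly when det[aᵢ bᵢ cᵢ] = 0.
Here the determinant is 0.
It vanishes, so the lines are concurrent at (2, 1).

Yes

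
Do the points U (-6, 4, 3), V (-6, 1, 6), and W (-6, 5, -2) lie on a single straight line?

UV = (0, -3, 3), UW = (0, 1, -5).
Comparing components 2 and 3: (-3)(-5) − (3)(1) = 12 ≠ 0, so UV and UW are not parallel and the points are not collinear.

No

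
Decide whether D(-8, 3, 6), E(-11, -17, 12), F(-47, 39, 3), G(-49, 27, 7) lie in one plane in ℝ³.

No

A normal to the plane through D, E, F is n = DE × DF = (-156, -243, -888).
The plane has equation n·P = -4809. For G: n·G = -5133.
-5133 ≠ -4809, so G is off the plane.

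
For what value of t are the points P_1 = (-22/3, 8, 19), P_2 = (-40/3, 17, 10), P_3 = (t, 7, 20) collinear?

Collinearity requires P_1P_2 × P_1P_3 = 0; each component is linear in t.
The y-component gives (-9)t + (-60) = 0, so t = -20/3.
The remaining components then also vanish.

-20/3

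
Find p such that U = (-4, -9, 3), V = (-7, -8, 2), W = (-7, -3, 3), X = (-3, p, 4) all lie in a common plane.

The points are coplanar iff UV · (UW × UX) = 0.
Expanding, this is linear in p: (3)p + (18) = 0.
So p = -6.

-6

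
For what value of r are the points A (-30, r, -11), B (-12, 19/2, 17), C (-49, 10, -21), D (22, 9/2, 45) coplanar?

7/2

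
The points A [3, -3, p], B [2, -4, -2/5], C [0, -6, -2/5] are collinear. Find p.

Collinearity requires AB × AC = 0; each component is linear in p.
The x-component gives (-2)p + (-4/5) = 0, so p = -2/5.
The remaining components then also vanish.

-2/5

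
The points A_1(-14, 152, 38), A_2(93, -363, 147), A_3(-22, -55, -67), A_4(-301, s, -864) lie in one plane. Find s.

Normal to plane A_1A_2A_3: n = (76638, 10363, -26269); plane equation n·P = -495978.
Requiring n·A_4 = -495978: (10363)s + (-371622) = -495978.
So s = -12.

-12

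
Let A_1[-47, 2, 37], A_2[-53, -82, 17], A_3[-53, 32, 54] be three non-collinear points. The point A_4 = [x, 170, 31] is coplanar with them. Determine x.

3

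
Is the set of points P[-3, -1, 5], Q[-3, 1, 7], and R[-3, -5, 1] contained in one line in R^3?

Yes

PQ = (0, 2, 2), PR = (0, -4, -4).
PQ × PR = (0, 0, 0).
The cross product vanishes, so the three points are collinear.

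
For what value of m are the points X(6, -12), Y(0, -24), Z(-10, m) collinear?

-44

The three points are collinear iff det[XY; XZ] = 0.
This determinant is linear in m: (-6)m + (-264) = 0, so m = -44.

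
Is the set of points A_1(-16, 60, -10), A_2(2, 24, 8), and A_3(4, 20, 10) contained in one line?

A_1A_2 = (18, -36, 18), A_1A_3 = (20, -40, 20).
A_1A_2 × A_1A_3 = (0, 0, 0).
The cross product vanishes, so the three points are collinear.

Yes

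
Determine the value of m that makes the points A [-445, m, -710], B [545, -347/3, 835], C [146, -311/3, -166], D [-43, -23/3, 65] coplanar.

103/3

The points are coplanar iff AB · (AC × AD) = 0.
Expanding, this is linear in m: (-281358)m + (9659958) = 0.
So m = 103/3.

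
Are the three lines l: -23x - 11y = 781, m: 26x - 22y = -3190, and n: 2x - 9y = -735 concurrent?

Yes

The three lines meet at one point iff the augmented coefficient matrix [aᵢ bᵢ cᵢ] has rank < 3, i.e. its determinant vanishes.
Here the determinant is 0.
It vanishes, so the lines are concurrent at (-66, 67).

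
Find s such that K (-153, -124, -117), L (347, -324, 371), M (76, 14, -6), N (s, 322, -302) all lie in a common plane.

-110

The points are coplanar iff KL · (KM × KN) = 0.
Expanding, this is linear in s: (-89544)s + (-9849840) = 0.
So s = -110.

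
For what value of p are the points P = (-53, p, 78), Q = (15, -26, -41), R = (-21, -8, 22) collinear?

Collinearity requires PQ × PR = 0; each component is linear in p.
The x-component gives (-63)p + (504) = 0, so p = 8.
The remaining components then also vanish.

8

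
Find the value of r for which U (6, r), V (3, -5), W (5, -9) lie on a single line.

Collinearity: (U − V) must be parallel to (W − V) = (2, -4).
Cross-multiplying the components: (r − (-5))·(2) = (3)·(-4).
Solving gives r = -11.

-11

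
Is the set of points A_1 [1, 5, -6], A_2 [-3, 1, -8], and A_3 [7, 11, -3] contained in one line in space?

Yes

A_1A_2 = (-4, -4, -2), A_1A_3 = (6, 6, 3).
A_1A_2 × A_1A_3 = (0, 0, 0).
The cross product vanishes, so the three points are collinear.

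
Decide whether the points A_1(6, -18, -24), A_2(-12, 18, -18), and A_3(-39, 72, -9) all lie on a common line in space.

Yes

A_1A_2 = (-18, 36, 6), A_1A_3 = (-45, 90, 15).
Each component of A_1A_3 is 5/2 times the corresponding component of A_1A_2, so A_1A_3 = 5/2·A_1A_2 and the points are collinear.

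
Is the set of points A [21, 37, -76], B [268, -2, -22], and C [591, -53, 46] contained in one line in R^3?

No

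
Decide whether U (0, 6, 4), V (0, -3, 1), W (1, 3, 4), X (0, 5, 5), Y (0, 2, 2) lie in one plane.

No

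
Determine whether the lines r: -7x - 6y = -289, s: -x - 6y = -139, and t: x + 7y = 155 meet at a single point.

No

Lines aᵢx + bᵢy = cᵢ with pairwise distinct directions are concurrent exactly when det[aᵢ bᵢ cᵢ] = 0.
Here the determinant is -108.
Nonzero, so no common point exists.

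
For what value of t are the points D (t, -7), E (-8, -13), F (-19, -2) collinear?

Collinearity: (D − E) must be parallel to (F − E) = (-11, 11).
Cross-multiplying the components: (t − (-8))·(11) = (6)·(-11).
Solving gives t = -14.

-14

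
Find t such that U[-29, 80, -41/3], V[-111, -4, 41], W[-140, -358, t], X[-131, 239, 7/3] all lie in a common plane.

373/3

Normal to plane UVX: n = (-10036, -4264, -21606); plane equation n·P = 245206.
Requiring n·W = 245206: (-21606)t + (2931552) = 245206.
So t = 373/3.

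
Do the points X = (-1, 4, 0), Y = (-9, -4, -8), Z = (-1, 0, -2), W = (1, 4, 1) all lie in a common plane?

Yes

A normal to the plane through X, Y, Z is n = XY × XZ = (-16, -16, 32).
The plane has equation n·P = -48. For W: n·W = -48.
Equal, so W lies in the plane and all four are coplanar.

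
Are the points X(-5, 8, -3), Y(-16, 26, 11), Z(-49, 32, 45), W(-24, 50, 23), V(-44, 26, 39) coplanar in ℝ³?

Yes

The plane through X, Y, Z has normal n = XY × XZ = (528, -88, 528) and equation n·P = -4928.
Checking the remaining points: n·W = -4928, n·V = -4928.
All equal -4928, so all 5 points lie in one plane.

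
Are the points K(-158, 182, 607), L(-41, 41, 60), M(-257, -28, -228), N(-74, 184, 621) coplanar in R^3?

No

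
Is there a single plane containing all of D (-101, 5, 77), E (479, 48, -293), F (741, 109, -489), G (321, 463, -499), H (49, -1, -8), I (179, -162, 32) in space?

The plane through D, E, F has normal n = DE × DF = (14142, 16740, 24114) and equation n·P = 512136.
Checking the remaining points: n·G = 257316, n·H = 483306, n·I = 591186.
Since n·G = 257316 ≠ 512136, G is off the plane and the points are not all coplanar.

No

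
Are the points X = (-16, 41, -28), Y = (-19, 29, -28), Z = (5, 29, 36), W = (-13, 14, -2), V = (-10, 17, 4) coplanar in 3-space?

The plane through X, Y, Z has normal n = XY × XZ = (-768, 192, 288) and equation n·P = 12096.
Checking the remaining points: n·W = 12096, n·V = 12096.
All equal 12096, so all 5 points lie in one plane.

Yes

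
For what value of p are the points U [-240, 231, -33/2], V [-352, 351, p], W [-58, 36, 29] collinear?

-89/2

Direction UW = (182, -195, 91/2). From the x-coordinate of V, the parameter along the line is τ = (-352 − (-240))/182 = -8/13.
Then p = (-33/2) + (-8/13)·(91/2) = -89/2.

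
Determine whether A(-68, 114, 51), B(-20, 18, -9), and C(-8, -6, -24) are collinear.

Yes

AB = (48, -96, -60), AC = (60, -120, -75).
AB × AC = (0, 0, 0).
The cross product vanishes, so the three points are collinear.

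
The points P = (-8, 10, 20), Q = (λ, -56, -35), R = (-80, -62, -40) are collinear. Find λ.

-74

Collinearity requires PQ × PR = 0; each component is linear in λ.
The y-component gives (60)λ + (4440) = 0, so λ = -74.
The remaining components then also vanish.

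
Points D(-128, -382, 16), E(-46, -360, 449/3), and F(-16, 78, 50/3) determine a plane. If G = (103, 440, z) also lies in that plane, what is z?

71

Coplanarity requires DE · (DF × DG) = 0.
DE = (82, 22, 401/3), DF = (112, 460, 2/3); the triple product is linear in z with coefficient 35256 and constant term -2503176.
Setting it to zero: z = 71.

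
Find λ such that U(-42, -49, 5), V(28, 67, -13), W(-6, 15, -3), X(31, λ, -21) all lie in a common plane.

Normal to plane UVW: n = (224, -88, 304); plane equation n·P = -3576.
Requiring n·X = -3576: (-88)λ + (560) = -3576.
So λ = 47.

47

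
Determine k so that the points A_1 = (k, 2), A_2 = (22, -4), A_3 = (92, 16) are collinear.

43

The three points are collinear iff det[A_1A_2; A_1A_3] = 0.
This determinant is linear in k: (-20)k + (860) = 0, so k = 43.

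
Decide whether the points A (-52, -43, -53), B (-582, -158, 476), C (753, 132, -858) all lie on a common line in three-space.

AB = (-530, -115, 529), AC = (805, 175, -805).
AB × AC = (0, -805, -175).
The cross product is nonzero, so the points do not lie on one line.

No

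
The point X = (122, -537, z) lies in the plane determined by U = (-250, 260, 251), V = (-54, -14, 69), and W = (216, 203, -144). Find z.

-112

The plane through U, V, W has equation 97856x − 7392y + 116512z = 2858592.
Substituting X: (116512)z + (15907936) = 2858592, so z = -112.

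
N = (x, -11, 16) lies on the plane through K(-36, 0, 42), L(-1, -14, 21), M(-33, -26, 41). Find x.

7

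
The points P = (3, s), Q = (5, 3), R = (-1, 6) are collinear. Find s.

The three points are collinear iff det[PQ; PR] = 0.
This determinant is linear in s: (-6)s + (24) = 0, so s = 4.

4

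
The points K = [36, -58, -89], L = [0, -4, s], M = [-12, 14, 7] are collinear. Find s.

-17

Direction KM = (-48, 72, 96). From the x-coordinate of L, the parameter along the line is τ = (0 − 36)/(-48) = 3/4.
Then s = (-89) + 3/4·(96) = -17.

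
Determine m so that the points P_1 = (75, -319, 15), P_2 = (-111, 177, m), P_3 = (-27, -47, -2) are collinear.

-16

Direction P_1P_3 = (-102, 272, -17). From the x-coordinate of P_2, the parameter along the line is τ = (-111 − 75)/(-102) = 31/17.
Then m = 15 + 31/17·(-17) = -16.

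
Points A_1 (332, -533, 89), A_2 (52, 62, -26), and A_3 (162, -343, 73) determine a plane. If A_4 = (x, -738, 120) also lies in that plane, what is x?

462

Coplanarity requires A_1A_2 · (A_1A_3 × A_1A_4) = 0.
A_1A_2 = (-280, 595, -115), A_1A_3 = (-170, 190, -16); the triple product is linear in x with coefficient 12330 and constant term -5696460.
Setting it to zero: x = 462.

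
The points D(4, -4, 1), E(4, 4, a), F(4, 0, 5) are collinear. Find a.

9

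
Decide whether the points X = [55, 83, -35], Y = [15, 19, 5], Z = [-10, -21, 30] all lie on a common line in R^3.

Yes

XY = (-40, -64, 40), XZ = (-65, -104, 65).
XY × XZ = (0, 0, 0).
The cross product vanishes, so the three points are collinear.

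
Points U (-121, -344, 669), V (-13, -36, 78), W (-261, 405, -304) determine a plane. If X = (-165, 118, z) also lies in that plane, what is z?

A normal to the plane is n = UV × UW = (142975, 187824, 124012).
X lies in the plane iff n · UX = 0.
This gives (124012)z + (-2480240) = 0, so z = 20.

20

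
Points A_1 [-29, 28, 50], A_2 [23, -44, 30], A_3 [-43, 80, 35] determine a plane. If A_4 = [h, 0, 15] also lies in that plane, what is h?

13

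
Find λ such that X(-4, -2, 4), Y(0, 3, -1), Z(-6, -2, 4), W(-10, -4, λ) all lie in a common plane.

The points are coplanar iff XY · (XZ × XW) = 0.
Expanding, this is linear in λ: (10)λ + (-60) = 0.
So λ = 6.

6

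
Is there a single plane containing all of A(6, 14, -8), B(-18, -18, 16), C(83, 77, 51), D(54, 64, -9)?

No

With A as base: AB = (-24, -32, 24), AC = (77, 63, 59), AD = (48, 50, -1).
AC × AD = (-3013, 2909, 826).
AB · (AC × AD) = -952.
Since -952 ≠ 0, the four points are not coplanar.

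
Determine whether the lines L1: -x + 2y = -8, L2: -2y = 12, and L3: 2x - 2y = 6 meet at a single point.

No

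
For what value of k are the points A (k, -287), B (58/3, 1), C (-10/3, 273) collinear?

130/3

Collinearity: (A − B) must be parallel to (C − B) = (-68/3, 272).
Cross-multiplying the components: (k − 58/3)·(272) = (-288)·(-68/3).
Solving gives k = 130/3.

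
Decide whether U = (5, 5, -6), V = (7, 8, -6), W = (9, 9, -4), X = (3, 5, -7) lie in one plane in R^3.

The four points are coplanar iff the 3×3 determinant with rows UV, UW, UX is zero.
Rows: (2, 3, 0), (4, 4, 2), (-2, 0, -1).
Expanding along the first row: (2)(-4) − (3)(0) + (0)(8) = -8.
Nonzero ⇒ not coplanar.

No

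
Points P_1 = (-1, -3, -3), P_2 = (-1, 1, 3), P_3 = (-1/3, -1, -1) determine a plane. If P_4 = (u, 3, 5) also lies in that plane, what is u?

-1/3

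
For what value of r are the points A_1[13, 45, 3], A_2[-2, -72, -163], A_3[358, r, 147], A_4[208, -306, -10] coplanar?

-432

Normal to plane A_1A_2A_4: n = (-56745, -32565, 28080); plane equation n·P = -2118870.
Requiring n·A_3 = -2118870: (-32565)r + (-16186950) = -2118870.
So r = -432.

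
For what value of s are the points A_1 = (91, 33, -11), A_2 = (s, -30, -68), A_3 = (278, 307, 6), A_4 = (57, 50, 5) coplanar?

Coplanarity ⇔ det[A_1A_2; A_1A_3; A_1A_4] = 0.
Expanding, this is linear in s: (4095)s + (-859950) = 0.
So s = 210.

210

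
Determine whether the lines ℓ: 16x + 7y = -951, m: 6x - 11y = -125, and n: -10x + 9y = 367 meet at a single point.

Yes

Lines aᵢx + bᵢy = cᵢ with pairwise distinct directions are concurrent exactly when det[aᵢ bᵢ cᵢ] = 0.
Here the determinant is 0.
It vanishes, so the lines are concurrent at (-52, -17).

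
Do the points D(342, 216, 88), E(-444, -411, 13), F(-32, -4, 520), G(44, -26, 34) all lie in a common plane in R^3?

Yes

With D as base: DE = (-786, -627, -75), DF = (-374, -220, 432), DG = (-298, -242, -54).
DF × DG = (116424, -148932, 24948).
DE · (DF × DG) = 0.
The scalar triple product vanishes, so the four points are coplanar.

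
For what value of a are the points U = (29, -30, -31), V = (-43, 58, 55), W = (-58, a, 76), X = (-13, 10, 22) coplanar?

64

Normal to plane UVX: n = (1224, 204, 816); plane equation n·P = 4080.
Requiring n·W = 4080: (204)a + (-8976) = 4080.
So a = 64.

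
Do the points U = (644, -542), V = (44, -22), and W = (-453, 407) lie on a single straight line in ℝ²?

UV = (-600, 520), UW = (-1097, 949).
If collinear, UW would be a scalar multiple of UV. But (-600)·(949) ≠ (520)·(-1097) (difference 1040), so they are not parallel; the points are not collinear.

No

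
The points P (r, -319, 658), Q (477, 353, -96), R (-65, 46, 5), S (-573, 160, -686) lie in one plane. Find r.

The points are coplanar iff PQ · (PR × PS) = 0.
Expanding, this is linear in r: (-200623)r + (-26281613) = 0.
So r = -131.

-131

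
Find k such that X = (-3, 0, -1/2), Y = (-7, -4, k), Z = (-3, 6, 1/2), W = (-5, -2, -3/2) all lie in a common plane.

-5/2

Normal to plane XZW: n = (-4, -2, 12); plane equation n·P = 6.
Requiring n·Y = 6: (12)k + (36) = 6.
So k = -5/2.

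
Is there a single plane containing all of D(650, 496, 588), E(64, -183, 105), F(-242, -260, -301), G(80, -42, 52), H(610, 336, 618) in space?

The plane through D, E, F has normal n = DE × DF = (238483, -90118, -162652) and equation n·P = 14676046.
Checking the remaining points: n·G = 14405692, n·H = 14676046.
Since n·G = 14405692 ≠ 14676046, G is off the plane and the points are not all coplanar.

No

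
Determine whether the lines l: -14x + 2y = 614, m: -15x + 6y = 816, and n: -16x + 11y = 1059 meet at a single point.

Yes

Intersecting l and m: solving the 2×2 system gives (x, y) = (-38, 41).
Substitute into n: (-16)(-38) + (11)(41) = 1059.
This equals 1059, so (-38, 41) lies on all three lines and they are concurrent.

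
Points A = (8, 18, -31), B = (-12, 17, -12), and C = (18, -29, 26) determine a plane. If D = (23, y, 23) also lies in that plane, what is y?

Coplanarity requires AB · (AC × AD) = 0.
AB = (-20, -1, 19), AC = (10, -47, 57); the triple product is linear in y with coefficient 1330 and constant term 39900.
Setting it to zero: y = -30.

-30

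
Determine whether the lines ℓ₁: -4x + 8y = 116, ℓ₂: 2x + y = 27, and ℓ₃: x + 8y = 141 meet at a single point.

Intersecting ℓ₁ and ℓ₂: solving the 2×2 system gives (x, y) = (5, 17).
Substitute into ℓ₃: (1)(5) + (8)(17) = 141.
This equals 141, so (5, 17) lies on all three lines and they are concurrent.

Yes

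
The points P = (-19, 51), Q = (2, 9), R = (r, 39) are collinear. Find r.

Collinearity: (R − P) must be parallel to (Q − P) = (21, -42).
Cross-multiplying the components: (r − (-19))·(-42) = (-12)·(21).
Solving gives r = -13.

-13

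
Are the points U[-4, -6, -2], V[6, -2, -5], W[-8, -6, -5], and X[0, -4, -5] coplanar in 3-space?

A normal to the plane through U, V, W is n = UV × UW = (-12, 42, 16).
The plane has equation n·P = -236. For X: n·X = -248.
-248 ≠ -236, so X is off the plane.

No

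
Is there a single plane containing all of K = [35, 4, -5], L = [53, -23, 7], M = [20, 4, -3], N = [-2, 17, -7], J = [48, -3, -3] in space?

The plane through K, L, M has normal n = KL × KM = (-54, -216, -405) and equation n·P = -729.
Checking the remaining points: n·N = -729, n·J = -729.
All equal -729, so all 5 points lie in one plane.

Yes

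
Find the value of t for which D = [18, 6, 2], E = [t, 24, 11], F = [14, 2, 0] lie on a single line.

Direction DF = (-4, -4, -2). From the y-coordinate of E, the parameter along the line is τ = (24 − 6)/(-4) = -9/2.
Then t = 18 + (-9/2)·(-4) = 36.

36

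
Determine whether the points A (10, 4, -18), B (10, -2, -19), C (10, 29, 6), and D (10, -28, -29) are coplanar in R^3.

Yes

With A as base: AB = (0, -6, -1), AC = (0, 25, 24), AD = (0, -32, -11).
AC × AD = (493, 0, 0).
AB · (AC × AD) = 0.
The scalar triple product vanishes, so the four points are coplanar.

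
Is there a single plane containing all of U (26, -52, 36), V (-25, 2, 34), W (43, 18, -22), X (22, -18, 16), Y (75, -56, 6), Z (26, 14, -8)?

Yes

The plane through U, V, W has normal n = UV × UW = (-2992, -2992, -4488) and equation n·P = -83776.
Checking the remaining points: n·X = -83776, n·Y = -83776, n·Z = -83776.
All equal -83776, so all 6 points lie in one plane.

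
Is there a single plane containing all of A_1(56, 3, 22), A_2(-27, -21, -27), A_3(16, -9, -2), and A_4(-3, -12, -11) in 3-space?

Yes

A normal to the plane through A_1, A_2, A_3 is n = A_1A_2 × A_1A_3 = (-12, -32, 36).
The plane has equation n·P = 24. For A_4: n·A_4 = 24.
Equal, so A_4 lies in the plane and all four are coplanar.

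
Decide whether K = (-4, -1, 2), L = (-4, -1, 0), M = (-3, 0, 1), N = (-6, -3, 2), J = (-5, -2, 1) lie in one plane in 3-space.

Yes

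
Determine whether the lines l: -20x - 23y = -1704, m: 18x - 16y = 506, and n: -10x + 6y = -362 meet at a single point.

The three lines meet at one point iff the augmented coefficient matrix [aᵢ bᵢ cᵢ] has rank < 3, i.e. its determinant vanishes.
Here the determinant is 0.
It vanishes, so the lines are concurrent at (53, 28).

Yes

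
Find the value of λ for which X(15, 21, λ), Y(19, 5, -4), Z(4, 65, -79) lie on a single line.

Direction YZ = (-15, 60, -75). From the x-coordinate of X, the parameter along the line is τ = (15 − 19)/(-15) = 4/15.
Then λ = (-4) + 4/15·(-75) = -24.

-24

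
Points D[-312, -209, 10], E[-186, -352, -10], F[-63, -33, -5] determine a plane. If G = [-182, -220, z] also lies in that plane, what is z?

The plane through D, E, F has equation 5665x − 3090y + 57783z = -543840.
Substituting G: (57783)z + (-351230) = -543840, so z = -10/3.

-10/3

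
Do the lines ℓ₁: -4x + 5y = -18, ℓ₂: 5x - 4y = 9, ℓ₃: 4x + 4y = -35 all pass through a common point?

No

The three lines meet at one point iff the augmented coefficient matrix [aᵢ bᵢ cᵢ] has rank < 3, i.e. its determinant vanishes.
Here the determinant is -9.
Nonzero, so no common point exists.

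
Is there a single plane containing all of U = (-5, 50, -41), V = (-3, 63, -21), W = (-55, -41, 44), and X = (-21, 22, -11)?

Yes

With U as base: UV = (2, 13, 20), UW = (-50, -91, 85), UX = (-16, -28, 30).
UW × UX = (-350, 140, -56).
UV · (UW × UX) = 0.
The scalar triple product vanishes, so the four points are coplanar.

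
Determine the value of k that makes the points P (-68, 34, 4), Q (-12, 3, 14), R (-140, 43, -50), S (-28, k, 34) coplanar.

29

Normal to plane PQR: n = (1584, 2304, -1728); plane equation n·X = -36288.
Requiring n·S = -36288: (2304)k + (-103104) = -36288.
So k = 29.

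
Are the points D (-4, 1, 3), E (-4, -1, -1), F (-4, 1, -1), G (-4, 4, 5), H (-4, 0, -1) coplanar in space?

Yes

The plane through D, E, F has normal n = DE × DF = (8, 0, 0) and equation n·P = -32.
Checking the remaining points: n·G = -32, n·H = -32.
All equal -32, so all 5 points lie in one plane.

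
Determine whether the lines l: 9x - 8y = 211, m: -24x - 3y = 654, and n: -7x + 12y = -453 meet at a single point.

Yes

Intersecting l and m: solving the 2×2 system gives (x, y) = (-21, -50).
Substitute into n: (-7)(-21) + (12)(-50) = -453.
This equals -453, so (-21, -50) lies on all three lines and they are concurrent.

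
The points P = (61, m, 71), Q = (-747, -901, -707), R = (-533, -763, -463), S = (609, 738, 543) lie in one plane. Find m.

The points are coplanar iff PQ · (PR × PS) = 0.
Expanding, this is linear in m: (-63364)m + (-633640) = 0.
So m = -10.

-10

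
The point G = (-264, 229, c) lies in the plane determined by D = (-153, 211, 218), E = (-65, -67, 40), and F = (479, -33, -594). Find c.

354

A normal to the plane is n = DE × DF = (182304, -41040, 154224).
G lies in the plane iff n · DG = 0.
This gives (154224)c + (-54595296) = 0, so c = 354.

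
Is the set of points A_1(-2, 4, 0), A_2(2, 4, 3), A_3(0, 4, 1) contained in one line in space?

A_1A_2 = (4, 0, 3), A_1A_3 = (2, 0, 1).
Comparing components 3 and 1: (3)(2) − (4)(1) = 2 ≠ 0, so A_1A_2 and A_1A_3 are not parallel and the points are not collinear.

No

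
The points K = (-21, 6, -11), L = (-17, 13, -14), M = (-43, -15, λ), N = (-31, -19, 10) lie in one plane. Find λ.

Normal to plane KLN: n = (72, -54, -30); plane equation n·P = -1506.
Requiring n·M = -1506: (-30)λ + (-2286) = -1506.
So λ = -26.

-26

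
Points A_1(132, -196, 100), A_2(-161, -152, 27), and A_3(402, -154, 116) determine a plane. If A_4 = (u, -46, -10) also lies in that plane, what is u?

Coplanarity requires A_1A_2 · (A_1A_3 × A_1A_4) = 0.
A_1A_2 = (-293, 44, -73), A_1A_3 = (270, 42, 16); the triple product is linear in u with coefficient 3770 and constant term -90480.
Setting it to zero: u = 24.

24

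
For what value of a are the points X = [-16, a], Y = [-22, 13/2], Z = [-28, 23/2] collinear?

3/2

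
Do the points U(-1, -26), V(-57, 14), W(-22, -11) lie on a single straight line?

UV = (-56, 40), UW = (-21, 15).
det[UV; UW] = (-56)(15) − (40)(-21) = 0.
The determinant is zero, so the points are collinear.

Yes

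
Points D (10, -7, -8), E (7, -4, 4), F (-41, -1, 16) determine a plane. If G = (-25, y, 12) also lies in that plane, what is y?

-2

A normal to the plane is n = DE × DF = (0, -540, 135).
G lies in the plane iff n · DG = 0.
This gives (-540)y + (-1080) = 0, so y = -2.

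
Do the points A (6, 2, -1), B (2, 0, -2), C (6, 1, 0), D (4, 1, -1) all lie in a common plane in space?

No

The four points are coplanar iff the 3×3 determinant with rows AB, AC, AD is zero.
Rows: (-4, -2, -1), (0, -1, 1), (-2, -1, 0).
Expanding along the first row: (-4)(1) − (-2)(2) + (-1)(-2) = 2.
Nonzero ⇒ not coplanar.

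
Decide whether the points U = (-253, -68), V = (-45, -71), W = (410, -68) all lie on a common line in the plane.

No

UV = (208, -3), UW = (663, 0).
Twice the signed area of △UVW is (208)(0) − (-3)(663) = 1989.
The area is nonzero, so the three points are not collinear.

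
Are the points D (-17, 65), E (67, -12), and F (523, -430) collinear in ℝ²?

Yes

DE = (84, -77), DF = (540, -495).
Twice the signed area of △DEF is (84)(-495) − (-77)(540) = 0.
The triangle is degenerate (zero area), so the points are collinear.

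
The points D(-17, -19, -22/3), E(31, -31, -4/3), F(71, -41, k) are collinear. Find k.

11/3

Collinearity requires DE × DF = 0; each component is linear in k.
The x-component gives (-12)k + (44) = 0, so k = 11/3.
The remaining components then also vanish.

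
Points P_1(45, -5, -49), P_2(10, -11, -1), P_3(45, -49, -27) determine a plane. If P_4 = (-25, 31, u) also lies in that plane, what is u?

23

A normal to the plane is n = P_1P_2 × P_1P_3 = (1980, 770, 1540).
P_4 lies in the plane iff n · P_1P_4 = 0.
This gives (1540)u + (-35420) = 0, so u = 23.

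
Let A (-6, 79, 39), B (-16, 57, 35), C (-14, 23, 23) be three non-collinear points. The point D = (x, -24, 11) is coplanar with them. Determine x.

-25

Coplanarity requires AB · (AC × AD) = 0.
AB = (-10, -22, -4), AC = (-8, -56, -16); the triple product is linear in x with coefficient 128 and constant term 3200.
Setting it to zero: x = -25.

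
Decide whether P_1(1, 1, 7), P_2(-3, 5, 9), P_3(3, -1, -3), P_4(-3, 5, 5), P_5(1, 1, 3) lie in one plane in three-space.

The plane through P_1, P_2, P_3 has normal n = P_1P_2 × P_1P_3 = (-36, -36, 0) and equation n·P = -72.
Checking the remaining points: n·P_4 = -72, n·P_5 = -72.
All equal -72, so all 5 points lie in one plane.

Yes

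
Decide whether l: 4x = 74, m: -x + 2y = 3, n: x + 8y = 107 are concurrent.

The three lines meet at one point iff the augmented coefficient matrix [aᵢ bᵢ cᵢ] has rank < 3, i.e. its determinant vanishes.
Here the determinant is 20.
Nonzero, so no common point exists.

No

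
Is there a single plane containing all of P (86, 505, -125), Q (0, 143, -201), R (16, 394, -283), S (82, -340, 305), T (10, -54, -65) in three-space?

No

The plane through P, Q, R has normal n = PQ × PR = (48760, -8268, -15794) and equation n·X = 1992270.
Checking the remaining points: n·S = 1992270, n·T = 1960682.
Since n·T = 1960682 ≠ 1992270, T is off the plane and the points are not all coplanar.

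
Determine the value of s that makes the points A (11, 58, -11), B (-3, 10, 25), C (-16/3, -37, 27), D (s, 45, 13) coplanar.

7/3

Normal to plane ABC: n = (1596, -56, 546); plane equation n·P = 8302.
Requiring n·D = 8302: (1596)s + (4578) = 8302.
So s = 7/3.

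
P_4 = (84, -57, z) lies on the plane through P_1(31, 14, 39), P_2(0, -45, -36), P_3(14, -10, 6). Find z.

0

Coplanarity requires P_1P_2 · (P_1P_3 × P_1P_4) = 0.
P_1P_2 = (-31, -59, -75), P_1P_3 = (-17, -24, -33); the triple product is linear in z with coefficient -259 and constant term 0.
Setting it to zero: z = 0.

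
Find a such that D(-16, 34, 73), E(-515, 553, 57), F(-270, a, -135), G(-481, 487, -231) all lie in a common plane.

Normal to plane DEG: n = (-150528, -144256, 15288); plane equation n·P = -1380232.
Requiring n·F = -1380232: (-144256)a + (38578680) = -1380232.
So a = 277.

277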